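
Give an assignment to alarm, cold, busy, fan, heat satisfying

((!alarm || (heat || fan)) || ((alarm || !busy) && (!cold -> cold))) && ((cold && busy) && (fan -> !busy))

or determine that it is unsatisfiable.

alarm=T, cold=T, busy=T, fan=F, heat=T

  (!alarm || (heat || fan)) || ((alarm || !busy) && (!cold -> cold)) = True
    !alarm || (heat || fan) = True
      !alarm = False
      heat || fan = True
    (alarm || !busy) && (!cold -> cold) = True
      alarm || !busy = True
        !busy = False
      !cold -> cold = True
        !cold = False
  (cold && busy) && (fan -> !busy) = True
    cold && busy = True
    fan -> !busy = True
      !busy = False
Both conjuncts True, so the formula holds.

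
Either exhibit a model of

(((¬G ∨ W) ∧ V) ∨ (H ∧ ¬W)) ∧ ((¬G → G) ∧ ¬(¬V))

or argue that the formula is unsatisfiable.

G=T; W=T; V=T; H=T

  ((¬G ∨ W) ∧ V) ∨ (H ∧ ¬W) = True
    (¬G ∨ W) ∧ V = True
      ¬G ∨ W = True
        ¬G = False
    H ∧ ¬W = False
      ¬W = False
  (¬G → G) ∧ ¬(¬V) = True
    ¬G → G = True
      ¬G = False
    ¬(¬V) = True
      ¬V = False
Both conjuncts True, so the formula holds.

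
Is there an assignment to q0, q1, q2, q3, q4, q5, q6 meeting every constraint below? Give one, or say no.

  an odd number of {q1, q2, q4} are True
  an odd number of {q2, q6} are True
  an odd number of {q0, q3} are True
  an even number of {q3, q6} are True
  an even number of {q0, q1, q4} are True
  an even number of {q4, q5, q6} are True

UNSATISFIABLE

Adding constraints 1, 2, 3, 4, 5 mod 2: every variable appears an even number of times on the left, so the left side is 0.
But the right sides sum to 1 (mod 2). 0 ≠ 1 — the system is inconsistent.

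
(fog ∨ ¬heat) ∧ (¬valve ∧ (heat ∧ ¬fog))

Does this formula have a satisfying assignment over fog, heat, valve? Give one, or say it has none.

Case fog = True: the conjunct ¬fog is False.
Case fog = False: the formula simplifies to ¬heat ∧ (¬valve ∧ heat).
  heat = True: the conjunct ¬heat is False.
  heat = False: the conjunct heat is False.
Both cases fail — unsatisfiable.

No satisfying assignment exists.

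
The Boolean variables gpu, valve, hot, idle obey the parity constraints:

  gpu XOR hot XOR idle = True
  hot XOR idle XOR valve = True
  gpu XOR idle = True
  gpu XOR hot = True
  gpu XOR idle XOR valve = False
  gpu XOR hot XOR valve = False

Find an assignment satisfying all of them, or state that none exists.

gpu = True, valve = True, hot = False, idle = False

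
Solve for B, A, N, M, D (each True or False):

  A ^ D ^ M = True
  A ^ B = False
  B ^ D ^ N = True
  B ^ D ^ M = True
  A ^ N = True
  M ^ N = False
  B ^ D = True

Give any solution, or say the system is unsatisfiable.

B = True; A = True; N = False; M = False; D = False

A ^ D ^ M = T ^ F ^ F = True ✓
A ^ B = T ^ T = False ✓
B ^ D ^ N = T ^ F ^ F = True ✓
B ^ D ^ M = T ^ F ^ F = True ✓
A ^ N = T ^ F = True ✓
M ^ N = F ^ F = False ✓
B ^ D = T ^ F = True ✓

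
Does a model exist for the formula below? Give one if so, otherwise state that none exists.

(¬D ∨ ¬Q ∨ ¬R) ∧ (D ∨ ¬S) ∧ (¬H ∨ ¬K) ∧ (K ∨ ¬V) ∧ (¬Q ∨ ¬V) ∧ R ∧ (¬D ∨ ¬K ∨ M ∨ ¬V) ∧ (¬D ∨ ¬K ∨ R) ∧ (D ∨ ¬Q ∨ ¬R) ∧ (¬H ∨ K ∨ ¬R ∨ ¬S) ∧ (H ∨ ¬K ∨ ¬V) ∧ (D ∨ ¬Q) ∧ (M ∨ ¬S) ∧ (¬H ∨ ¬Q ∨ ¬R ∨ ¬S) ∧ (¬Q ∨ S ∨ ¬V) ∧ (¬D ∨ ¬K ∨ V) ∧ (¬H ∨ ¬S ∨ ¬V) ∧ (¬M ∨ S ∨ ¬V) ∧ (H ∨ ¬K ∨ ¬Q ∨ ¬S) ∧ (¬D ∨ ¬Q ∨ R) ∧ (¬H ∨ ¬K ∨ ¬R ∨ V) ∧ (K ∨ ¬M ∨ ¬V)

S=F, K=T, H=F, Q=F, R=T, D=F, V=F, M=F

Unit clause (R) forces R = True.
Set S = False.
Set K = True.
  then (¬H ∨ ¬K) forces H = False.
  then (H ∨ ¬K ∨ ¬V) forces V = False.
  then (¬D ∨ ¬K ∨ V) forces D = False.
  then (D ∨ ¬Q ∨ ¬R) forces Q = False.
Set M = False.
All clauses satisfied.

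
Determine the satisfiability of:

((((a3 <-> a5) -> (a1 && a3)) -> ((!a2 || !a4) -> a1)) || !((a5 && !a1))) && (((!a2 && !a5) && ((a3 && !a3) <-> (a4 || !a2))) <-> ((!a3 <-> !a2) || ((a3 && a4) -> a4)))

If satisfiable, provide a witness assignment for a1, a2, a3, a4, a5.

UNSATISFIABLE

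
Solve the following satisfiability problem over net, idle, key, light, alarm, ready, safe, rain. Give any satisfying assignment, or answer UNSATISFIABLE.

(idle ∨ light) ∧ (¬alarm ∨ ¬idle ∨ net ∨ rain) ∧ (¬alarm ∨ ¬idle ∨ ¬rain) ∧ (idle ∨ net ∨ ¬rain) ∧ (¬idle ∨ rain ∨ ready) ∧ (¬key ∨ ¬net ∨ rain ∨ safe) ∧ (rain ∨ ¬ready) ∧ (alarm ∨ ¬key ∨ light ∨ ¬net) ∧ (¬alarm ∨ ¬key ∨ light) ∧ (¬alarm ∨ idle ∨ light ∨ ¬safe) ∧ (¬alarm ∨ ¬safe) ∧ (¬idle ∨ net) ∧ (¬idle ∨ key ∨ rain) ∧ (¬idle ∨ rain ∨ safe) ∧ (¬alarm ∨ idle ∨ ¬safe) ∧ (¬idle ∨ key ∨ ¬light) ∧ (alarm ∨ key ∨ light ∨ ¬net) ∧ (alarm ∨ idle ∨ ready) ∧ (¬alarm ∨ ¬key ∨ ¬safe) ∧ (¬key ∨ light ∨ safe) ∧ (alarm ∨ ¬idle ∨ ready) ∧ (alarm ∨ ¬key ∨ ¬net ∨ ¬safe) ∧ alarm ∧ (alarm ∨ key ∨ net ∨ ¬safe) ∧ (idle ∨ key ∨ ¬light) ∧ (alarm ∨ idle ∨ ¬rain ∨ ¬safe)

net=F; idle=F; key=T; light=T; alarm=T; ready=F; safe=F; rain=F

Unit clause (alarm) forces alarm = True.
In (¬alarm ∨ ¬safe) only ¬safe is left, so safe = False.
Set net = False.
  then (¬idle ∨ net) forces idle = False.
  then (idle ∨ light) forces light = True.
  then (idle ∨ net ∨ ¬rain) forces rain = False.
  then (rain ∨ ¬ready) forces ready = False.
  then (idle ∨ key ∨ ¬light) forces key = True.
All clauses satisfied.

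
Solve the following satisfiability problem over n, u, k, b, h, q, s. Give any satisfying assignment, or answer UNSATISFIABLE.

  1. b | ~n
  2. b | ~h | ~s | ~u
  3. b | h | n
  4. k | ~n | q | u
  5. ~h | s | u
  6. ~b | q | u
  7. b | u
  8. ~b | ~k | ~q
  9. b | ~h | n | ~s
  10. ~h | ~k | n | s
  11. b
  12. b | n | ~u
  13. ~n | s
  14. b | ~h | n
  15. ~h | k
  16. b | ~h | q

n: True, u: True, k: False, b: True, h: False, q: False, s: True

Unit clause (b) forces b = True.
Set n = True.
  then (~n | s) forces s = True.
Set u = True.
Set k = False.
  then (~h | k) forces h = False.
Set q = False.
All clauses satisfied.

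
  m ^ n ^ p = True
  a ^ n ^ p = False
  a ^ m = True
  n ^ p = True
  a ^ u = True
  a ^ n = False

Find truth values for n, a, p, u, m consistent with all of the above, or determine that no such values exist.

n: True; a: True; p: False; u: False; m: False

m ^ n ^ p = F ^ T ^ F = True ✓
a ^ n ^ p = T ^ T ^ F = False ✓
a ^ m = T ^ F = True ✓
n ^ p = T ^ F = True ✓
a ^ u = T ^ F = True ✓
a ^ n = T ^ T = False ✓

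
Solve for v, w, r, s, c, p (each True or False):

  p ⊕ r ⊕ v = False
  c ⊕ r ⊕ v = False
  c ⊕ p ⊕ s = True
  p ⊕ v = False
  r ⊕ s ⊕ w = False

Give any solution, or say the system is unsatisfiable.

v: True; w: True; r: False; s: True; c: True; p: True

p ⊕ r ⊕ v = T ⊕ F ⊕ T = False ✓
c ⊕ r ⊕ v = T ⊕ F ⊕ T = False ✓
c ⊕ p ⊕ s = T ⊕ T ⊕ T = True ✓
p ⊕ v = T ⊕ T = False ✓
r ⊕ s ⊕ w = F ⊕ T ⊕ T = False ✓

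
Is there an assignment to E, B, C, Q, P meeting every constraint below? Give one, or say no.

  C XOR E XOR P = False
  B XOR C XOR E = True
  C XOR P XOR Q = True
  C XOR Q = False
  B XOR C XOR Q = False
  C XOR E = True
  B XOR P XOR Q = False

E=F, B=F, C=T, Q=T, P=T

C XOR E XOR P = T XOR F XOR T = False ✓
B XOR C XOR E = F XOR T XOR F = True ✓
C XOR P XOR Q = T XOR T XOR T = True ✓
C XOR Q = T XOR T = False ✓
B XOR C XOR Q = F XOR T XOR T = False ✓
C XOR E = T XOR F = True ✓
B XOR P XOR Q = F XOR T XOR T = False ✓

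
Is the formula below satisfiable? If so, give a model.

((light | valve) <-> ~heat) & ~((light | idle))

light=F, valve=T, heat=F, idle=F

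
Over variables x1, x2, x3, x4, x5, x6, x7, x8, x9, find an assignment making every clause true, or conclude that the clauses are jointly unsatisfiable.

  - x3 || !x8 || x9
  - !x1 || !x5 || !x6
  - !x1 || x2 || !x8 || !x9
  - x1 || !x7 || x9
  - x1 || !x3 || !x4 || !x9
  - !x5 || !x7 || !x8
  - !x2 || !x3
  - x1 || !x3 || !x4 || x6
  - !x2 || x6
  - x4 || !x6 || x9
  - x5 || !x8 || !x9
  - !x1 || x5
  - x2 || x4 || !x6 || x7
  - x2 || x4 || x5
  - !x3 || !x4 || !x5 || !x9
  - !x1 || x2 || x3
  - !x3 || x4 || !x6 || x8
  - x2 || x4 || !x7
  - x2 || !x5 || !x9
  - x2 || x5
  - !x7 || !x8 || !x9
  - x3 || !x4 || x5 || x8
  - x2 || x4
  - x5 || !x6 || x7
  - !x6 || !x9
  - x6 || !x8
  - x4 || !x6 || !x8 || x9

Set x1 = False.
Set x2 = False.
  then (x2 || x5) forces x5 = True.
  then (x2 || x4) forces x4 = True.
  then (x2 || !x5 || !x9) forces x9 = False.
  then (x1 || !x7 || x9) forces x7 = False.
Set x3 = True.
  then (x1 || !x3 || !x4 || x6) forces x6 = True.
Set x8 = False.
All clauses satisfied.

x1 = False; x2 = False; x3 = True; x4 = True; x5 = True; x6 = True; x7 = False; x8 = False; x9 = False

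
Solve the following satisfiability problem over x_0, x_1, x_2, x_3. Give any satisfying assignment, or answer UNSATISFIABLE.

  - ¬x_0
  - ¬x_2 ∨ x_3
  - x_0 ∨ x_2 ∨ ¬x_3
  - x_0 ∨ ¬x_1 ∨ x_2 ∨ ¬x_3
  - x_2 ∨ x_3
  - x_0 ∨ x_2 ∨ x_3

x_0=F, x_1=T, x_2=T, x_3=T

Unit clause (¬x_0) forces x_0 = False.
Set x_1 = True.
Try x_2 = False:
  (x_0 ∨ x_2 ∨ ¬x_3) forces x_3 = False.
  clause (x_2 ∨ x_3) is falsified — backtrack.
So x_2 = True.
  then (¬x_2 ∨ x_3) forces x_3 = True.
Check each clause:
  (¬x_0): ¬x_0 holds.
  (¬x_2 ∨ x_3): x_3 holds.
  (x_0 ∨ x_2 ∨ ¬x_3): x_2 holds.
  (x_0 ∨ ¬x_1 ∨ x_2 ∨ ¬x_3): x_2 holds.
  (x_2 ∨ x_3): x_2 holds.
  (x_0 ∨ x_2 ∨ x_3): x_2 holds.
All clauses satisfied.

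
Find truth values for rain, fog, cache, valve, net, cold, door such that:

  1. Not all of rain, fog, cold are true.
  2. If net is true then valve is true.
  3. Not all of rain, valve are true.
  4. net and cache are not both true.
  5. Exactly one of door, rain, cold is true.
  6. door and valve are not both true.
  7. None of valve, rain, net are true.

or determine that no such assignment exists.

rain: False; fog: False; cache: False; valve: False; net: False; cold: False; door: True

  (1) {rain, fog, cold}: 0/3 true — not all ✓
  (2) net=F ⇒ valve: vacuous ✓
  (3) {rain, valve}: 0/2 true — not all ✓
  (4) net=F, cache=F — not both ✓
  (5) {door, rain, cold}: 1 true — exactly one ✓
  (6) door=T, valve=F — not both ✓
  (7) {valve, rain, net}: 0 true — none ✓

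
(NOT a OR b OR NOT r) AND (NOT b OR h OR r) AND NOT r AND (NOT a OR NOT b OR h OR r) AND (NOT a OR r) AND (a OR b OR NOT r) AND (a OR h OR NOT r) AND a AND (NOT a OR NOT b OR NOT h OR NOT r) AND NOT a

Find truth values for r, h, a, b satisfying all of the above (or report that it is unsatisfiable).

Unsatisfiable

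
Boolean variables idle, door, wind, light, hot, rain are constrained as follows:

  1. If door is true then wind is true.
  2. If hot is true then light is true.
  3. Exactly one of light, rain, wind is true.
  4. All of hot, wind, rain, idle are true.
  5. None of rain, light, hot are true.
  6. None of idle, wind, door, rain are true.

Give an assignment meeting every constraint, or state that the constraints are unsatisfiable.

Case idle = True:
  Constraint (6) is violated (idle=T) — contradiction.
Case idle = False:
  Constraint (4) is violated (idle=F) — contradiction.
Both cases fail — unsatisfiable.

The formula is unsatisfiable.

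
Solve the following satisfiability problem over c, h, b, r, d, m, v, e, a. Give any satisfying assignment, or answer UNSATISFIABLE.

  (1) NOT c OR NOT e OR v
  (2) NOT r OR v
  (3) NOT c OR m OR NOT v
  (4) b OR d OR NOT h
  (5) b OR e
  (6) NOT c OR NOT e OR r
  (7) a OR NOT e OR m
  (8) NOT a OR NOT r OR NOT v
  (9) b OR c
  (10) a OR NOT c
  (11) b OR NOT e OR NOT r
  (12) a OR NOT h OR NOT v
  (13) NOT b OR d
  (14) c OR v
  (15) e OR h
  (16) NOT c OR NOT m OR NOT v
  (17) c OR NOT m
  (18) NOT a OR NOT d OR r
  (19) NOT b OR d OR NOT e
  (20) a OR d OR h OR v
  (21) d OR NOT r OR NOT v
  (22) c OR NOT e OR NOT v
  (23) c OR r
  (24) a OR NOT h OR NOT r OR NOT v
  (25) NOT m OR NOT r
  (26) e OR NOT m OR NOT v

No satisfying assignment exists.

Case r = True:
  (NOT r OR v) forces v = True.
  (NOT a OR NOT r OR NOT v) forces a = False.
  (a OR NOT c) forces c = False.
  (b OR c) forces b = True.
  (a OR NOT h OR NOT v) forces h = False.
  (NOT b OR d) forces d = True.
  (e OR h) forces e = True.
  Clause (c OR NOT e OR NOT v) is falsified — contradiction.
Case r = False:
  (c OR r) forces c = True.
  (NOT c OR NOT e OR r) forces e = False.
  (b OR e) forces b = True.
  (a OR NOT c) forces a = True.
  (NOT b OR d) forces d = True.
  Clause (NOT a OR NOT d OR r) is falsified — contradiction.
Both cases fail, so the formula is unsatisfiable.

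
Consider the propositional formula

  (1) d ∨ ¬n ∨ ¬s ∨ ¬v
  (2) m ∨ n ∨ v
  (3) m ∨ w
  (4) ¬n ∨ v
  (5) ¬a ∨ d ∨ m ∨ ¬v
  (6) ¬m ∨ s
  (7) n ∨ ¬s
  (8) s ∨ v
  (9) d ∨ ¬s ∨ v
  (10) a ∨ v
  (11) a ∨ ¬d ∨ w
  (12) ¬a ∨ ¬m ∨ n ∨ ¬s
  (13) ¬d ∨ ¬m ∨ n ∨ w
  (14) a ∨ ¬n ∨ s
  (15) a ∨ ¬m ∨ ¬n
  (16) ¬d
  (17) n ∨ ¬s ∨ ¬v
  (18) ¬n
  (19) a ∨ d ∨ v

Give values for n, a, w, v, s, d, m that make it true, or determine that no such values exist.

Unit clause (¬d) forces d = False.
Unit clause (¬n) forces n = False.
In (n ∨ ¬s) only ¬s is left, so s = False.
In (s ∨ v) only v is left, so v = True.
In (¬m ∨ s) only ¬m is left, so m = False.
In (m ∨ w) only w is left, so w = True.
In (¬a ∨ d ∨ m ∨ ¬v) only ¬a is left, so a = False.
All clauses satisfied.

n = False, a = False, w = True, v = True, s = False, d = False, m = False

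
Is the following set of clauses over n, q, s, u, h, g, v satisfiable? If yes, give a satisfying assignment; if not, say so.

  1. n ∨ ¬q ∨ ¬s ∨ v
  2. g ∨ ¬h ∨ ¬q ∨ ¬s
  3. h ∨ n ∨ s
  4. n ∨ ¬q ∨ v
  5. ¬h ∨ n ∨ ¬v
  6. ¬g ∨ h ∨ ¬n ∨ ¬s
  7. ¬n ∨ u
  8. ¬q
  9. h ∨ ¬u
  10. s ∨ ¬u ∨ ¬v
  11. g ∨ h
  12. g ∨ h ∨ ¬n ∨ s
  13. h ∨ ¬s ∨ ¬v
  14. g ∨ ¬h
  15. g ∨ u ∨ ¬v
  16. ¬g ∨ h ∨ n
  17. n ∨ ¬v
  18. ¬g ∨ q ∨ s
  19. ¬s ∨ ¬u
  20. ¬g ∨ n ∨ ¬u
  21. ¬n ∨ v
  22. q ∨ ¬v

n=F, q=F, s=T, u=F, h=T, g=T, v=F

Unit clause (¬q) forces q = False.
In (q ∨ ¬v) only ¬v is left, so v = False.
In (¬n ∨ v) only ¬n is left, so n = False.
Try s = False:
  (h ∨ n ∨ s) forces h = True.
  (g ∨ ¬h) forces g = True.
  clause (¬g ∨ q ∨ s) is falsified — backtrack.
So s = True.
  then (¬s ∨ ¬u) forces u = False.
Set h = True.
  then (g ∨ ¬h) forces g = True.
All clauses satisfied.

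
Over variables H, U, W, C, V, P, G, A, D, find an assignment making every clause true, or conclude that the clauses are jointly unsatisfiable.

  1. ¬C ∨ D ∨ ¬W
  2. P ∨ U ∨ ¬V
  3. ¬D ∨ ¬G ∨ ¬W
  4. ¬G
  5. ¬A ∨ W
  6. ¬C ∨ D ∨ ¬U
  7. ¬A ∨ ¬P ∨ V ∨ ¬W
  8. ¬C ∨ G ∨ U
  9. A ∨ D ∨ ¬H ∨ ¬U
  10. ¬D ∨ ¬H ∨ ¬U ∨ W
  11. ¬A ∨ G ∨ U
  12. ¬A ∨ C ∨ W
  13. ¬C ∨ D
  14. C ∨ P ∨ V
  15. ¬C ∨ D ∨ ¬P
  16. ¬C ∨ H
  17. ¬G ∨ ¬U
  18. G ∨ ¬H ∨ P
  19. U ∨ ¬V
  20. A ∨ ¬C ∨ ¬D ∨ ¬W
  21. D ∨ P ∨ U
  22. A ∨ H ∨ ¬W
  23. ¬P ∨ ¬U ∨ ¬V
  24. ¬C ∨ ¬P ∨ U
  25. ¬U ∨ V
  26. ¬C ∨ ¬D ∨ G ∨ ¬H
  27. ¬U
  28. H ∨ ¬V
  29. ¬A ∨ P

Unit clause (¬G) forces G = False.
Unit clause (¬U) forces U = False.
In (¬C ∨ G ∨ U) only ¬C is left, so C = False.
In (¬A ∨ G ∨ U) only ¬A is left, so A = False.
In (U ∨ ¬V) only ¬V is left, so V = False.
In (C ∨ P ∨ V) only P is left, so P = True.
Set H = True.
Set W = False.
Set D = False.
All clauses satisfied.

H: True; U: False; W: False; C: False; V: False; P: True; G: False; A: False; D: False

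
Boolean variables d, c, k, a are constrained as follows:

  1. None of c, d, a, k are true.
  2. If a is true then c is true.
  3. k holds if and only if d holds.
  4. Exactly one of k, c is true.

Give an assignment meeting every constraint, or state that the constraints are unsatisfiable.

Case k = True:
  Constraint (1) is violated (k=T) — contradiction.
Case k = False:
  (1) forces c = False.
  Constraint (4) is violated (k=F, c=F) — contradiction.
Both cases fail — unsatisfiable.

Unsatisfiable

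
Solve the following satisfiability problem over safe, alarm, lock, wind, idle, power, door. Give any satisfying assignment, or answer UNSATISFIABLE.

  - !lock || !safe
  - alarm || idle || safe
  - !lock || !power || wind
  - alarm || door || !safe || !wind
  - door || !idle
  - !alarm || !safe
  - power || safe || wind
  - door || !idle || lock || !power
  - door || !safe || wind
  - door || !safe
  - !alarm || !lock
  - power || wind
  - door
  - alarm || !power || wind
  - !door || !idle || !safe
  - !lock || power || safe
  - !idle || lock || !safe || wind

Unit clause (door) forces door = True.
Set safe = False.
Set alarm = True.
  then (!alarm || !lock) forces lock = False.
Set wind = False.
  then (power || safe || wind) forces power = True.
Set idle = True.
All clauses satisfied.

safe: False, alarm: True, lock: False, wind: False, idle: True, power: True, door: True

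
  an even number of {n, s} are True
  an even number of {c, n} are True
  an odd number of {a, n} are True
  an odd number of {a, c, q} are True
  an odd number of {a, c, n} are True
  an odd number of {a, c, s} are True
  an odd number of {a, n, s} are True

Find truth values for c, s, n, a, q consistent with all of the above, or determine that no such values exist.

c = False; s = False; n = False; a = True; q = False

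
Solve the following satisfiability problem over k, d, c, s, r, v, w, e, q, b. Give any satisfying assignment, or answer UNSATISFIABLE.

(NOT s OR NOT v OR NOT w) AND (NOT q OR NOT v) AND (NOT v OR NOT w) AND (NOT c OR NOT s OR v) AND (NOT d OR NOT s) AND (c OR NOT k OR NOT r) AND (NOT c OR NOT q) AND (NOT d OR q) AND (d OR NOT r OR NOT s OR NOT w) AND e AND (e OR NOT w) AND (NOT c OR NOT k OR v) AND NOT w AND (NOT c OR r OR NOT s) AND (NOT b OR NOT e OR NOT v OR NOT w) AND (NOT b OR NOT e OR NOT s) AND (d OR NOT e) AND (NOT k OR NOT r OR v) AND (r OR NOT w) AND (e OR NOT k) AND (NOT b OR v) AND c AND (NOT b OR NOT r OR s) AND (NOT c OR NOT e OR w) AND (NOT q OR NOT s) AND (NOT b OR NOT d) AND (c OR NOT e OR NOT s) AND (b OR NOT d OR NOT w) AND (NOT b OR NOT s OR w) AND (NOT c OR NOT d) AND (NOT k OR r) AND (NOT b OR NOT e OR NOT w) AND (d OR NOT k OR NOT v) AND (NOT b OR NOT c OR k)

Case c = True:
  (NOT c OR NOT q) forces q = False.
  (NOT d OR q) forces d = False.
  (e) forces e = True.
  Clause (d OR NOT e) is falsified — contradiction.
Case c = False:
  Clause (c) is falsified — contradiction.
Both cases fail, so the formula is unsatisfiable.

No satisfying assignment exists.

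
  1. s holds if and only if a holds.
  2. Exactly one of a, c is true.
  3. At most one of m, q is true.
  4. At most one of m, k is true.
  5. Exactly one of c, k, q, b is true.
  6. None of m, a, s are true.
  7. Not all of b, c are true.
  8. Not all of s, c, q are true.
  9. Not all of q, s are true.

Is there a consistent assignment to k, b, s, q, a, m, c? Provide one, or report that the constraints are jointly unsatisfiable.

k: False, b: False, s: False, q: False, a: False, m: False, c: True

  (1) s=F, a=F — same ✓
  (2) {a, c}: 1 true — exactly one ✓
  (3) {m, q}: 0 true — at most one ✓
  (4) {m, k}: 0 true — at most one ✓
  (5) {c, k, q, b}: 1 true — exactly one ✓
  (6) {m, a, s}: 0 true — none ✓
  (7) {b, c}: 1/2 true — not all ✓
  (8) {s, c, q}: 1/3 true — not all ✓
  (9) {q, s}: 0/2 true — not all ✓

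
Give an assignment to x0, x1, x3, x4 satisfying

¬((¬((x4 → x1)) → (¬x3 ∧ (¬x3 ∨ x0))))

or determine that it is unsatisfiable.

x0: False, x1: False, x3: True, x4: True

  ¬((¬((x4 → x1)) → (¬x3 ∧ (¬x3 ∨ x0)))) = True
    ¬((x4 → x1)) → (¬x3 ∧ (¬x3 ∨ x0)) = False
      ¬((x4 → x1)) = True
        x4 → x1 = False
      ¬x3 ∧ (¬x3 ∨ x0) = False
        ¬x3 = False
        ¬x3 ∨ x0 = False
          ¬x3 = False
The formula evaluates to True.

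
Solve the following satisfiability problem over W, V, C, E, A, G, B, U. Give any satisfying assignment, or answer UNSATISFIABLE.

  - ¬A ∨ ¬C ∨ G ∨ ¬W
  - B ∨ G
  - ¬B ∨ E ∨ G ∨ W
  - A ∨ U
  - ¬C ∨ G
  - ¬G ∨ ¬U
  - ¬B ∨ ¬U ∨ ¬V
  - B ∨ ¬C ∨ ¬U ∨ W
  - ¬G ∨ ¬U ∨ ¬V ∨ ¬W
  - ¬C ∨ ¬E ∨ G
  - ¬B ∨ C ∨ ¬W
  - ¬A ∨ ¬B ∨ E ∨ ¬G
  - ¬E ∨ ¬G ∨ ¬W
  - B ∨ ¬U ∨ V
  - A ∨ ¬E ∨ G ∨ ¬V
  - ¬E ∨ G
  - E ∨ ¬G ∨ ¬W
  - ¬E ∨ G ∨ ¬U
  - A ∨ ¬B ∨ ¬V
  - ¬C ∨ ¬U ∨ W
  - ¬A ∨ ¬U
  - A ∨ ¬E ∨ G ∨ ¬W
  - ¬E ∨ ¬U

W = False, V = False, C = True, E = True, A = True, G = True, B = False, U = False

Set W = False.
Set V = False.
Set C = True.
  then (¬C ∨ G) forces G = True.
  then (¬G ∨ ¬U) forces U = False.
  then (A ∨ U) forces A = True.
Set E = True.
Set B = False.
All clauses satisfied.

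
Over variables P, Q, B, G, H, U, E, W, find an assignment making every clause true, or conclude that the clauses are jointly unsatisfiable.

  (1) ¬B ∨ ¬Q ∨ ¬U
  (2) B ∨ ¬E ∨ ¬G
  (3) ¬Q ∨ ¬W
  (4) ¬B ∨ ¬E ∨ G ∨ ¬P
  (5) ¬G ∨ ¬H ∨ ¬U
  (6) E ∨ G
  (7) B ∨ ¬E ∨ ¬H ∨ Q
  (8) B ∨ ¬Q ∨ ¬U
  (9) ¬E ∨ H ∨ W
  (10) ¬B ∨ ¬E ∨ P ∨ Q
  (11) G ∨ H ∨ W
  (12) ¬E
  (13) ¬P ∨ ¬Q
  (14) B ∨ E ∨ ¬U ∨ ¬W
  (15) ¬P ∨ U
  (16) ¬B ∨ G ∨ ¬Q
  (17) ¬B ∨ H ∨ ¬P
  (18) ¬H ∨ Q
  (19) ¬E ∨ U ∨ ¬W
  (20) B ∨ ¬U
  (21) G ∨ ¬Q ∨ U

Unit clause (¬E) forces E = False.
In (E ∨ G) only G is left, so G = True.
Try P = True:
  (¬P ∨ ¬Q) forces Q = False.
  (¬P ∨ U) forces U = True.
  (¬G ∨ ¬H ∨ ¬U) forces H = False.
  (¬B ∨ H ∨ ¬P) forces B = False.
  clause (B ∨ ¬U) is falsified — backtrack.
So P = False.
Set Q = True.
  then (¬Q ∨ ¬W) forces W = False.
Set B = False.
  then (B ∨ ¬Q ∨ ¬U) forces U = False.
Set H = False.
All clauses satisfied.

P=F, Q=T, B=F, G=T, H=F, U=F, E=F, W=F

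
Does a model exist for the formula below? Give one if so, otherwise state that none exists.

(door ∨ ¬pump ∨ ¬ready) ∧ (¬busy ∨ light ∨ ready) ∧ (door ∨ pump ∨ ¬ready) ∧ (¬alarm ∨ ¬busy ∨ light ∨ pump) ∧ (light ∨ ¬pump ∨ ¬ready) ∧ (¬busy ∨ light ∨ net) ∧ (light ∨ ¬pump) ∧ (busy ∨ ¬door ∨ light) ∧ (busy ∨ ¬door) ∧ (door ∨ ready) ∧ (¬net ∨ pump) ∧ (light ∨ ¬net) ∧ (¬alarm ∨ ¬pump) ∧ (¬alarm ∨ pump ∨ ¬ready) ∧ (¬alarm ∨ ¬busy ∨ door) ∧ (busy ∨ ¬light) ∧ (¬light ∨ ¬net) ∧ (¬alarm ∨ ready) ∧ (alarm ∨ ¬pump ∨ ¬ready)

door = True, ready = False, net = False, light = True, busy = True, alarm = False, pump = True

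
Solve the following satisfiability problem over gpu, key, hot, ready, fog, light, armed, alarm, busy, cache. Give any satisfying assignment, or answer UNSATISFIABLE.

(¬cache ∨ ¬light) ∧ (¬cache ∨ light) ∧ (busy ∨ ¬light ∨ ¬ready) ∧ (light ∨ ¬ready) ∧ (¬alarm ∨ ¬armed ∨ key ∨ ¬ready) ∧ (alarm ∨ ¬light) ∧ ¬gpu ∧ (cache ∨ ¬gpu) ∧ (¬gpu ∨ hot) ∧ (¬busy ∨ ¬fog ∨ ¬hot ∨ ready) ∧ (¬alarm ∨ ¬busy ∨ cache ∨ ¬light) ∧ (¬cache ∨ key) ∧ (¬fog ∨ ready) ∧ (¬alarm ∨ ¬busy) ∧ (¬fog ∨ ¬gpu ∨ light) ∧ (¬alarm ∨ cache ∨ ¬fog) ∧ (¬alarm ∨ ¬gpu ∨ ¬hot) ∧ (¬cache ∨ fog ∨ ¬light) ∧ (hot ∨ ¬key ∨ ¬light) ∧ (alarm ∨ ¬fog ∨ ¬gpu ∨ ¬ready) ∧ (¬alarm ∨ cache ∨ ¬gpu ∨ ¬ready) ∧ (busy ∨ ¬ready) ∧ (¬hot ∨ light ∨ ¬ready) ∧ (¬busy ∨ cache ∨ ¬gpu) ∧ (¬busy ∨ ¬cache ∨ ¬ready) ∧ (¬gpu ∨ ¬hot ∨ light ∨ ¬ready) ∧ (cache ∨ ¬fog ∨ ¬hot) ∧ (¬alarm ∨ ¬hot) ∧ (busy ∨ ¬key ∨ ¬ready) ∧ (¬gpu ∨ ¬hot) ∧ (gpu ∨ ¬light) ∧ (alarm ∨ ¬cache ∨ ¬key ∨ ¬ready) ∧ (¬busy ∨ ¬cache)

gpu: False, key: True, hot: True, ready: False, fog: False, light: False, armed: False, alarm: False, busy: True, cache: False

Unit clause (¬gpu) forces gpu = False.
In (gpu ∨ ¬light) only ¬light is left, so light = False.
In (¬cache ∨ light) only ¬cache is left, so cache = False.
In (light ∨ ¬ready) only ¬ready is left, so ready = False.
In (¬fog ∨ ready) only ¬fog is left, so fog = False.
Set key = True.
Set hot = True.
  then (¬alarm ∨ ¬hot) forces alarm = False.
Set armed = False.
Set busy = True.
All clauses satisfied.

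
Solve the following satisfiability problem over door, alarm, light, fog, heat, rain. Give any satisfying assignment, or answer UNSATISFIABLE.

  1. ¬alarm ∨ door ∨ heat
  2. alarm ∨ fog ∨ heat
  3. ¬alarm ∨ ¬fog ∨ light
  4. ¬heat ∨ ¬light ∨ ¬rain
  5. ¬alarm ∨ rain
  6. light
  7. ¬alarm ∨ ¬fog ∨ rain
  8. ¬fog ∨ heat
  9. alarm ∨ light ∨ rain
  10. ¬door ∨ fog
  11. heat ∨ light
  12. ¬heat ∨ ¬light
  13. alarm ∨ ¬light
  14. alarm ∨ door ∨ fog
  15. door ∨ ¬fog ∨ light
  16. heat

The formula is unsatisfiable.

Case light = True:
  (¬heat ∨ ¬light) forces heat = False.
  Clause (heat) is falsified — contradiction.
Case light = False:
  Clause (light) is falsified — contradiction.
Both cases fail, so the formula is unsatisfiable.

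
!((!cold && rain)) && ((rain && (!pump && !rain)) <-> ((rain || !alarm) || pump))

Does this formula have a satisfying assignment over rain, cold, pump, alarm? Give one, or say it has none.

rain = False; cold = False; pump = False; alarm = True

  !((!cold && rain)) = True
    !cold && rain = False
      !cold = True
  (rain && (!pump && !rain)) <-> ((rain || !alarm) || pump) = True
    rain && (!pump && !rain) = False
      !pump && !rain = True
        !pump = True
        !rain = True
    (rain || !alarm) || pump = False
      rain || !alarm = False
        !alarm = False
Both conjuncts True, so the formula holds.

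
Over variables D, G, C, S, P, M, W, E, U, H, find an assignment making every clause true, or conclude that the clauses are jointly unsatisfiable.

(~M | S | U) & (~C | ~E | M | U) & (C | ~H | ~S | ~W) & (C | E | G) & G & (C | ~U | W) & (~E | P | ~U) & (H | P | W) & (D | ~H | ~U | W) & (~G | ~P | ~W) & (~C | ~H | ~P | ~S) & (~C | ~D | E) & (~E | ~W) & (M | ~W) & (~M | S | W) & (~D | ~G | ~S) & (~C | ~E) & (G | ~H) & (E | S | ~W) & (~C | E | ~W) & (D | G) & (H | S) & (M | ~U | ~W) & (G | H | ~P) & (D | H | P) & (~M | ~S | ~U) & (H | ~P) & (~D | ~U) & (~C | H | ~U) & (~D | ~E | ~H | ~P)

D = False, G = True, C = False, S = False, P = False, M = False, W = False, E = True, U = False, H = True

Unit clause (G) forces G = True.
Set D = False.
Set C = False.
Set S = False.
  then (H | S) forces H = True.
Set P = False.
Try M = True:
  (~M | S | U) forces U = True.
  (C | ~U | W) forces W = True.
  (~E | P | ~U) forces E = False.
  clause (E | S | ~W) is falsified — backtrack.
So M = False.
  then (M | ~W) forces W = False.
  then (C | ~U | W) forces U = False.
Set E = True.
All clauses satisfied.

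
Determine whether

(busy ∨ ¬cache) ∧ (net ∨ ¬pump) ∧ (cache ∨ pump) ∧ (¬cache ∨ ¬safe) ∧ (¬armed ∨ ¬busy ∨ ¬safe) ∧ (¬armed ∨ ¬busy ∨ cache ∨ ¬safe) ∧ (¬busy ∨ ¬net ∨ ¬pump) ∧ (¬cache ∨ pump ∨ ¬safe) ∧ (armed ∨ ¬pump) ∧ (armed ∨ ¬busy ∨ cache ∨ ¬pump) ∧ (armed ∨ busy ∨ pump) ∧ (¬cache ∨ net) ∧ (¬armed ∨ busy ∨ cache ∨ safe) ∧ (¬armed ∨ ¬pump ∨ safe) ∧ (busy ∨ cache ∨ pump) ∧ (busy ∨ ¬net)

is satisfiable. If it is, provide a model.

safe = False, armed = True, net = True, cache = True, busy = True, pump = False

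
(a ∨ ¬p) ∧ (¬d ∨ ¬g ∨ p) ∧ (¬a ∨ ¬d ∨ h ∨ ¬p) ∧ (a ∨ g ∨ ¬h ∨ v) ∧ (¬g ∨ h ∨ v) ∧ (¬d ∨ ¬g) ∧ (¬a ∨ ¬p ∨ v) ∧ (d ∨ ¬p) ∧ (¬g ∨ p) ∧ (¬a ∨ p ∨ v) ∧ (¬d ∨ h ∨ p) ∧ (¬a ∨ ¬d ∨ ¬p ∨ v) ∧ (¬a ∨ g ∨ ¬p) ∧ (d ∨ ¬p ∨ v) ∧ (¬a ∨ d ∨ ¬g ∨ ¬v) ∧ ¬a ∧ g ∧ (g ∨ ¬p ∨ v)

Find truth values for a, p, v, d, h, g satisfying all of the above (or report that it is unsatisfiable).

No satisfying assignment exists.

Case a = True:
  Clause (¬a) is falsified — contradiction.
Case a = False:
  (a ∨ ¬p) forces p = False.
  (¬g ∨ p) forces g = False.
  Clause (g) is falsified — contradiction.
Both cases fail, so the formula is unsatisfiable.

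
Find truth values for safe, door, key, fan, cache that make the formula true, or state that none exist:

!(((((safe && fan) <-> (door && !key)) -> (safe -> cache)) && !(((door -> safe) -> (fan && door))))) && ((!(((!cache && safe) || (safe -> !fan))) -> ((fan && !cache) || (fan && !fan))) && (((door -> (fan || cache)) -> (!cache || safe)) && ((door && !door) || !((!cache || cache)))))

The conjunct (door && !door) || !((!cache || cache)) is unsatisfiable on its own:
  door=F, cache=F: evaluates to False.
  door=F, cache=T: evaluates to False.
  door=T, cache=F: evaluates to False.
  door=T, cache=T: evaluates to False.
So the whole conjunction is unsatisfiable.

Unsatisfiable — no assignment works.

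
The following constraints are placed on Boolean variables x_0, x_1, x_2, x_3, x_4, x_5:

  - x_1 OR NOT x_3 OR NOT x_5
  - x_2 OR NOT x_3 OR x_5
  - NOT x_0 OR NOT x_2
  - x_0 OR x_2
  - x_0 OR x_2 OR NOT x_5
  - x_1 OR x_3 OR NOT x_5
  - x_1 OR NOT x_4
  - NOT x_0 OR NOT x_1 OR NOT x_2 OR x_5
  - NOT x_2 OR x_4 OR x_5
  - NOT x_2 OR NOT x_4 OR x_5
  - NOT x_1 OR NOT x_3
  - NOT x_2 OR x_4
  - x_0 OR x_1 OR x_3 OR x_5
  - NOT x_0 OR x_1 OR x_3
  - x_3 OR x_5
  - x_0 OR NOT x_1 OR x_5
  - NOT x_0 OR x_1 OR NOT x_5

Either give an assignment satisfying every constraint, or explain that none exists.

x_0=T, x_1=T, x_2=F, x_3=F, x_4=F, x_5=T

Set x_0 = True.
  then (NOT x_0 OR NOT x_2) forces x_2 = False.
Set x_1 = True.
  then (NOT x_1 OR NOT x_3) forces x_3 = False.
  then (x_3 OR x_5) forces x_5 = True.
Set x_4 = False.
All clauses satisfied.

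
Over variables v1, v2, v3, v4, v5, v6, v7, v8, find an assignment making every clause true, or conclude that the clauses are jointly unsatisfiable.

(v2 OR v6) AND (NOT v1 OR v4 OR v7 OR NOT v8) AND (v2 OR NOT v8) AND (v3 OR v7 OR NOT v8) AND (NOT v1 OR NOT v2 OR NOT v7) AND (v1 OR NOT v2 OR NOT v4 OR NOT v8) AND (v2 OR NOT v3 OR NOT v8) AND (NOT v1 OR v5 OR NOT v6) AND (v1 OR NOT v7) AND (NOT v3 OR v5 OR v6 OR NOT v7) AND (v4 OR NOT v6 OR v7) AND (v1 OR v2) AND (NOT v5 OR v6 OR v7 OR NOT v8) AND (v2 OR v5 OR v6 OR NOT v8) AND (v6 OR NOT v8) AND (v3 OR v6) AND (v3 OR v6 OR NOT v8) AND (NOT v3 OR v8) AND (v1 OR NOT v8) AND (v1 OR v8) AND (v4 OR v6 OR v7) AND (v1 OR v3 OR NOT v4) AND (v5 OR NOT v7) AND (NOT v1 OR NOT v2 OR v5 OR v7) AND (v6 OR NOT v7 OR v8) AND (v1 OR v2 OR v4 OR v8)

v1 = True, v2 = False, v3 = False, v4 = True, v5 = True, v6 = True, v7 = True, v8 = False

Try v1 = False:
  (v1 OR NOT v7) forces v7 = False.
  (v1 OR v2) forces v2 = True.
  (v1 OR NOT v8) forces v8 = False.
  clause (v1 OR v8) is falsified — backtrack.
So v1 = True.
Set v2 = False.
  then (v2 OR v6) forces v6 = True.
  then (v2 OR NOT v8) forces v8 = False.
  then (NOT v1 OR v5 OR NOT v6) forces v5 = True.
  then (NOT v3 OR v8) forces v3 = False.
Set v4 = True.
Set v7 = True.
All clauses satisfied.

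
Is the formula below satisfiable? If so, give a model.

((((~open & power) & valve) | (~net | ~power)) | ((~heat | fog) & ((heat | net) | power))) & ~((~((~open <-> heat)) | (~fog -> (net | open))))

heat = True; fog = False; valve = False; net = False; open = False; power = True

  (((~open & power) & valve) | (~net | ~power)) | ((~heat | fog) & ((heat | net) | power)) = True
    ((~open & power) & valve) | (~net | ~power) = True
      (~open & power) & valve = False
        ~open & power = True
          ~open = True
      ~net | ~power = True
        ~net = True
        ~power = False
    (~heat | fog) & ((heat | net) | power) = False
      ~heat | fog = False
        ~heat = False
      (heat | net) | power = True
        heat | net = True
  ~((~((~open <-> heat)) | (~fog -> (net | open)))) = True
    ~((~open <-> heat)) | (~fog -> (net | open)) = False
      ~((~open <-> heat)) = False
        ~open <-> heat = True
          ~open = True
      ~fog -> (net | open) = False
        ~fog = True
        net | open = False
Both conjuncts True, so the formula holds.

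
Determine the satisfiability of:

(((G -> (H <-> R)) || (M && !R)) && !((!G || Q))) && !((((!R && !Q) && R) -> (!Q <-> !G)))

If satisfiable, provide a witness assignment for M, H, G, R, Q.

The conjunct !((((!R && !Q) && R) -> (!Q <-> !G))) is unsatisfiable on its own:
  G=F, R=F, Q=F: evaluates to False.
  G=F, R=F, Q=T: evaluates to False.
  G=F, R=T, Q=F: evaluates to False.
  G=F, R=T, Q=T: evaluates to False.
  G=T, R=F, Q=F: evaluates to False.
  G=T, R=F, Q=T: evaluates to False.
  G=T, R=T, Q=F: evaluates to False.
  G=T, R=T, Q=T: evaluates to False.
So the whole conjunction is unsatisfiable.

No satisfying assignment exists.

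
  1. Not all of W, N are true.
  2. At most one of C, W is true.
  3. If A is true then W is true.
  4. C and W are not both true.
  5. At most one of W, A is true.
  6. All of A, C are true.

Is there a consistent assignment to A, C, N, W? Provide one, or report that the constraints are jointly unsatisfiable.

Unsatisfiable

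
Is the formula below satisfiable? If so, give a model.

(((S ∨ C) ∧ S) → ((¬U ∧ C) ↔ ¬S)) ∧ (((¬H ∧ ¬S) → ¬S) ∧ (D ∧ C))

U=T, D=T, S=T, C=T, H=F

  ((S ∨ C) ∧ S) → ((¬U ∧ C) ↔ ¬S) = True
    (S ∨ C) ∧ S = True
      S ∨ C = True
    (¬U ∧ C) ↔ ¬S = True
      ¬U ∧ C = False
        ¬U = False
      ¬S = False
  ((¬H ∧ ¬S) → ¬S) ∧ (D ∧ C) = True
    (¬H ∧ ¬S) → ¬S = True
      ¬H ∧ ¬S = False
        ¬H = True
        ¬S = False
      ¬S = False
    D ∧ C = True
Both conjuncts True, so the formula holds.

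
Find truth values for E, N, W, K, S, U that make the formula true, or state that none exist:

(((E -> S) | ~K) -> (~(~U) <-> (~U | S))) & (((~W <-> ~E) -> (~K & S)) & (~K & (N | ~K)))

E=T, N=F, W=T, K=F, S=T, U=T

  ((E -> S) | ~K) -> (~(~U) <-> (~U | S)) = True
    (E -> S) | ~K = True
      E -> S = True
      ~K = True
    ~(~U) <-> (~U | S) = True
      ~(~U) = True
        ~U = False
      ~U | S = True
        ~U = False
  ((~W <-> ~E) -> (~K & S)) & (~K & (N | ~K)) = True
    (~W <-> ~E) -> (~K & S) = True
      ~W <-> ~E = True
        ~W = False
        ~E = False
      ~K & S = True
        ~K = True
    ~K & (N | ~K) = True
      ~K = True
      N | ~K = True
        ~K = True
Both conjuncts True, so the formula holds.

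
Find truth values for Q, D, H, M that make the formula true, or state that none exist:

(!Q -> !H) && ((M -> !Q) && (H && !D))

Q: True, D: False, H: True, M: False

  !Q -> !H = True
    !Q = False
    !H = False
  (M -> !Q) && (H && !D) = True
    M -> !Q = True
      !Q = False
    H && !D = True
      !D = True
Both conjuncts True, so the formula holds.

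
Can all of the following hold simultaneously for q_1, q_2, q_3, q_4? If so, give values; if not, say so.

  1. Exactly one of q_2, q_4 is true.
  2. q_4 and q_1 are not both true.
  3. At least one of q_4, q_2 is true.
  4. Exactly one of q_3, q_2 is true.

q_1 = True, q_2 = True, q_3 = False, q_4 = False

  (1) {q_2, q_4}: 1 true — exactly one ✓
  (2) q_4=F, q_1=T — not both ✓
  (3) {q_4, q_2}: 1 true — at least one ✓
  (4) {q_3, q_2}: 1 true — exactly one ✓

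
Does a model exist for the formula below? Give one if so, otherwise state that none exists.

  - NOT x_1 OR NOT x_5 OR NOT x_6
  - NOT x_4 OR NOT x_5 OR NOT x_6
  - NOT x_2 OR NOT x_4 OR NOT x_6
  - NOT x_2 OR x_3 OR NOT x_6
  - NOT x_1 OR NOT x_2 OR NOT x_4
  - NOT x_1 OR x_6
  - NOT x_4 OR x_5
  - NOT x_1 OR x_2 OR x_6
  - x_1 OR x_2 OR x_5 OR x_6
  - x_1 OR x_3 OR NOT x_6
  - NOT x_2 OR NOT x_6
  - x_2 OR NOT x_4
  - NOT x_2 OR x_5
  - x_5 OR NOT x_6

x_1=F; x_2=T; x_3=F; x_4=T; x_5=T; x_6=F

Try x_1 = True:
  (NOT x_1 OR x_6) forces x_6 = True.
  (NOT x_1 OR NOT x_5 OR NOT x_6) forces x_5 = False.
  clause (x_5 OR NOT x_6) is falsified — backtrack.
So x_1 = False.
Set x_2 = True.
  then (NOT x_2 OR NOT x_6) forces x_6 = False.
  then (NOT x_2 OR x_5) forces x_5 = True.
Set x_3 = False.
Set x_4 = True.
All clauses satisfied.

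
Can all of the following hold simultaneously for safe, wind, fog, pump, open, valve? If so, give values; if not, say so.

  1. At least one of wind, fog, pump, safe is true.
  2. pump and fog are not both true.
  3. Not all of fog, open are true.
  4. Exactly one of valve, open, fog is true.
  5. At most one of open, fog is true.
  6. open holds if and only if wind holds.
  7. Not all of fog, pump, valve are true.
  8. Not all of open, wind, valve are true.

safe=T; wind=T; fog=F; pump=F; open=T; valve=F

  (1) {wind, fog, pump, safe}: 2 true — at least one ✓
  (2) pump=F, fog=F — not both ✓
  (3) {fog, open}: 1/2 true — not all ✓
  (4) {valve, open, fog}: 1 true — exactly one ✓
  (5) {open, fog}: 1 true — at most one ✓
  (6) open=T, wind=T — same ✓
  (7) {fog, pump, valve}: 0/3 true — not all ✓
  (8) {open, wind, valve}: 2/3 true — not all ✓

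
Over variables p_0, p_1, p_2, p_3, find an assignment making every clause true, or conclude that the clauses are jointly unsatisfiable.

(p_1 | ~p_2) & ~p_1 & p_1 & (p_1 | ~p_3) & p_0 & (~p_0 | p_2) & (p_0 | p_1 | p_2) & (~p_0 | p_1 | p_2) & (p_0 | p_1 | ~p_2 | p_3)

Unsatisfiable — no assignment works.

Case p_1 = True:
  Clause (~p_1) is falsified — contradiction.
Case p_1 = False:
  Clause (p_1) is falsified — contradiction.
Both cases fail, so the formula is unsatisfiable.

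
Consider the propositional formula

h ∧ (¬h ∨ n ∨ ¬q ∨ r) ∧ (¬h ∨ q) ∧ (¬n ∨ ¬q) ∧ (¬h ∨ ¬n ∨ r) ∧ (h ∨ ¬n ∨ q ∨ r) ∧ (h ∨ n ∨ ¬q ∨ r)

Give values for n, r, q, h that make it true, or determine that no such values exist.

Unit clause (h) forces h = True.
In (¬h ∨ q) only q is left, so q = True.
In (¬n ∨ ¬q) only ¬n is left, so n = False.
In (¬h ∨ n ∨ ¬q ∨ r) only r is left, so r = True.
All clauses satisfied.

n = False, r = True, q = True, h = True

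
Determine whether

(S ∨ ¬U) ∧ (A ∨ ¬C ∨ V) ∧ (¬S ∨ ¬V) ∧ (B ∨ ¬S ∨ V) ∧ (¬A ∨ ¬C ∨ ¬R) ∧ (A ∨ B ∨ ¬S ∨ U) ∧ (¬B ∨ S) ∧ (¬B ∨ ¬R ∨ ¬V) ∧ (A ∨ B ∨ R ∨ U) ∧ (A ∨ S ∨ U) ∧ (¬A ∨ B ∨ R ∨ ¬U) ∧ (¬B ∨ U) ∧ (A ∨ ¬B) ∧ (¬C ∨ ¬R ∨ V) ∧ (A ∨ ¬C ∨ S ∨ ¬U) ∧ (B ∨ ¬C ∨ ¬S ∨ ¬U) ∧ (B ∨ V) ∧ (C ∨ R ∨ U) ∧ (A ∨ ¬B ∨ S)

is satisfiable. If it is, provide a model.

R = False, V = True, S = False, U = False, C = True, A = True, B = False

Set R = False.
Set V = True.
  then (¬S ∨ ¬V) forces S = False.
  then (¬B ∨ S) forces B = False.
  then (S ∨ ¬U) forces U = False.
  then (A ∨ B ∨ R ∨ U) forces A = True.
  then (C ∨ R ∨ U) forces C = True.
All clauses satisfied.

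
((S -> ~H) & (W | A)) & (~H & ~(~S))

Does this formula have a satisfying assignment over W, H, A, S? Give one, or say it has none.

W=T; H=F; A=F; S=T

  (S -> ~H) & (W | A) = True
    S -> ~H = True
      ~H = True
    W | A = True
  ~H & ~(~S) = True
    ~H = True
    ~(~S) = True
      ~S = False
Both conjuncts True, so the formula holds.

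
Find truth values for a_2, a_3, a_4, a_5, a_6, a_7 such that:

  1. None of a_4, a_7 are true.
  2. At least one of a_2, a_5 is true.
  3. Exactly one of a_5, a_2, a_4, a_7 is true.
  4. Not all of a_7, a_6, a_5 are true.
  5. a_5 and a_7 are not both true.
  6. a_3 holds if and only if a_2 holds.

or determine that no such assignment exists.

a_2=F, a_3=F, a_4=F, a_5=T, a_6=T, a_7=F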